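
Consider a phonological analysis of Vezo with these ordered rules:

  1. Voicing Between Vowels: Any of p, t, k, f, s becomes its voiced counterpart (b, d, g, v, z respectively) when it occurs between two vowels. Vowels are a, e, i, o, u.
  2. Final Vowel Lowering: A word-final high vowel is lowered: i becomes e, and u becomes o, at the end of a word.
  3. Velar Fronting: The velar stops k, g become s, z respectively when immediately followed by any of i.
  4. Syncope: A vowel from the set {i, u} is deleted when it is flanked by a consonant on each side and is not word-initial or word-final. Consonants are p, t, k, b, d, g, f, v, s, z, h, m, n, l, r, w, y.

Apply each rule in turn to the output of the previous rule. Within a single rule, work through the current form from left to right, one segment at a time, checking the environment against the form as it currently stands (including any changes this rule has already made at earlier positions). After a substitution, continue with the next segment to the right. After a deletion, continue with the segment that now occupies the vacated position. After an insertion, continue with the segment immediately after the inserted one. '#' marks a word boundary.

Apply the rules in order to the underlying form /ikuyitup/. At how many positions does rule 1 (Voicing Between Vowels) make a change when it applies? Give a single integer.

2

1 Voicing Between Vowels: [ikuyitup] → [iguyidup]
2 Final Vowel Lowering: no change — [iguyidup]
3 Velar Fronting: no change — [iguyidup]
4 Syncope: [iguyidup] → [igydp]
Rule 1 changed 2 position(s).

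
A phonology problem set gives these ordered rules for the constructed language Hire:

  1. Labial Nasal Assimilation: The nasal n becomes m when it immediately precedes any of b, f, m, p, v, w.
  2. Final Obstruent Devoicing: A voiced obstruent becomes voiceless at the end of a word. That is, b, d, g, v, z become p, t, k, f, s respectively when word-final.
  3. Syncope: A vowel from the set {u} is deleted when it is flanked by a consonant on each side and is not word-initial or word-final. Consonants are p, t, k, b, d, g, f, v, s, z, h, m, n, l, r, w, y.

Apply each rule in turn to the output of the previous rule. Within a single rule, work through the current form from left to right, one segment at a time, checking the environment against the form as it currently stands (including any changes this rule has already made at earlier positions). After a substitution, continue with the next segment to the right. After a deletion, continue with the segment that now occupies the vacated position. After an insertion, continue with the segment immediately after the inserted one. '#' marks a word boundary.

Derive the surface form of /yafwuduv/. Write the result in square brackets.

1 Labial Nasal Assimilation: no change — [yafwuduv]
2 Final Obstruent Devoicing: [yafwuduv] → [yafwuduf]
3 Syncope: [yafwuduf] → [yafwdf]

[yafwdf]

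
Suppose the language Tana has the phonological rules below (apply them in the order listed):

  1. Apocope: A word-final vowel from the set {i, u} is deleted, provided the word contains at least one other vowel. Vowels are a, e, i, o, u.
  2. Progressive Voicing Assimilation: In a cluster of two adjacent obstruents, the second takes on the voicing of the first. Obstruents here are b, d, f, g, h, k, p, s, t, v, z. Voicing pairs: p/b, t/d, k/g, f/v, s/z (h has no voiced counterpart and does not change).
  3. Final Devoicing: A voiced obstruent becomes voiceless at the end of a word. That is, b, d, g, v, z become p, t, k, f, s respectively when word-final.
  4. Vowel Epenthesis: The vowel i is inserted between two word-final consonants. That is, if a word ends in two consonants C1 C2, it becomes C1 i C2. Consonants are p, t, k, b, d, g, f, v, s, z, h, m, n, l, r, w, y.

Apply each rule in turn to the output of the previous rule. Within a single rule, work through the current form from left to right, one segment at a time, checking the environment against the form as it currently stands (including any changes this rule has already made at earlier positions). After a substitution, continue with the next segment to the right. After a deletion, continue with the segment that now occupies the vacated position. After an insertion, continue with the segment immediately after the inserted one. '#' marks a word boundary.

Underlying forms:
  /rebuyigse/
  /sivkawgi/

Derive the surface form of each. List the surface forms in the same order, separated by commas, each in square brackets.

/rebuyigse/:
  1 Apocope: no change — [rebuyigse]
  2 Progressive Voicing Assimilation: [rebuyigse] → [rebuyigze]
  3 Final Devoicing: no change — [rebuyigze]
  4 Vowel Epenthesis: no change — [rebuyigze]
/sivkawgi/:
  1 Apocope: [sivkawgi] → [sivkawg]
  2 Progressive Voicing Assimilation: [sivkawg] → [sivgawg]
  3 Final Devoicing: [sivgawg] → [sivgawk]
  4 Vowel Epenthesis: [sivgawk] → [sivgawik]

[rebuyigze], [sivgawik]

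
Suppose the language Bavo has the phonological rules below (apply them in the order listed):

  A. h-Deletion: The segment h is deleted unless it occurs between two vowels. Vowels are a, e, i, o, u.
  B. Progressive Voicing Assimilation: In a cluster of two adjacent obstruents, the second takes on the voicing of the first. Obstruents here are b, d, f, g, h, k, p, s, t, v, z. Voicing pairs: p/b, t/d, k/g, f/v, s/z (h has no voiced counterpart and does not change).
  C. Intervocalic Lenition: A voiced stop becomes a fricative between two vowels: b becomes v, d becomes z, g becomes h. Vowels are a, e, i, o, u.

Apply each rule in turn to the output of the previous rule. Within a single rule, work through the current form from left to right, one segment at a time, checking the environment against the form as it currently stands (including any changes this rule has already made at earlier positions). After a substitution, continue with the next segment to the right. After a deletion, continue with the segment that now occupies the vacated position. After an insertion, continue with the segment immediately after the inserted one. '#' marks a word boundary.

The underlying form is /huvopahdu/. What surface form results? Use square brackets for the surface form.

[uvopazu]

A h-Deletion: [huvopahdu] → [uvopadu]
B Progressive Voicing Assimilation: no change — [uvopadu]
C Intervocalic Lenition: [uvopadu] → [uvopazu]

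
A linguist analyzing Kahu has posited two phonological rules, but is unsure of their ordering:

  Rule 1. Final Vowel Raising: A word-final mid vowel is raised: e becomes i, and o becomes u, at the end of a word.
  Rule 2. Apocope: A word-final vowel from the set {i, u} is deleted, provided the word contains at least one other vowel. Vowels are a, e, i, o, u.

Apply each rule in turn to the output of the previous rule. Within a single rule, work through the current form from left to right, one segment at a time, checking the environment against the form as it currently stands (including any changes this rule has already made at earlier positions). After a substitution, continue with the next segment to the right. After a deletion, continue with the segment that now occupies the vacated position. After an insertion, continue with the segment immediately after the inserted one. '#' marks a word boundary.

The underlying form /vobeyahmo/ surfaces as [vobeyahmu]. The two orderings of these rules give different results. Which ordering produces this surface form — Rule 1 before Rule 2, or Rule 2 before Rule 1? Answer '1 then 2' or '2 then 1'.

Order 1 then 2:
  1 Final Vowel Raising: [vobeyahmo] → [vobeyahmu]
  2 Apocope: [vobeyahmu] → [vobeyahm]
  result: [vobeyahm]
Order 2 then 1:
  2 Apocope: no change — [vobeyahmo]
  1 Final Vowel Raising: [vobeyahmo] → [vobeyahmu]
  result: [vobeyahmu]

2 then 1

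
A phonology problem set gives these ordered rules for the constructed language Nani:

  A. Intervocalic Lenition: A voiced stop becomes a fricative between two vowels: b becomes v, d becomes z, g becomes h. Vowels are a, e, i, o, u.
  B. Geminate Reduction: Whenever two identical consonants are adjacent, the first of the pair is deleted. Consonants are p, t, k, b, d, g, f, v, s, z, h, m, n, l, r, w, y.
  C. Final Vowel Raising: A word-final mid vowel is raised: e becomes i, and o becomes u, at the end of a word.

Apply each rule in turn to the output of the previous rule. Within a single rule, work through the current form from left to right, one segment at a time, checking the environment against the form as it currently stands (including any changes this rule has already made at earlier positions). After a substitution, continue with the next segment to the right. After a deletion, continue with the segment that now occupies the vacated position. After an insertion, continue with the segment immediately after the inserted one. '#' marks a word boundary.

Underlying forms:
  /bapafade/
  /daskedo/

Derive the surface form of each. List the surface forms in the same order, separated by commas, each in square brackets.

/bapafade/:
  A Intervocalic Lenition: [bapafade] → [bapafaze]
  B Geminate Reduction: no change — [bapafaze]
  C Final Vowel Raising: [bapafaze] → [bapafazi]
/daskedo/:
  A Intervocalic Lenition: [daskedo] → [daskezo]
  B Geminate Reduction: no change — [daskezo]
  C Final Vowel Raising: [daskezo] → [daskezu]

[bapafazi], [daskezu]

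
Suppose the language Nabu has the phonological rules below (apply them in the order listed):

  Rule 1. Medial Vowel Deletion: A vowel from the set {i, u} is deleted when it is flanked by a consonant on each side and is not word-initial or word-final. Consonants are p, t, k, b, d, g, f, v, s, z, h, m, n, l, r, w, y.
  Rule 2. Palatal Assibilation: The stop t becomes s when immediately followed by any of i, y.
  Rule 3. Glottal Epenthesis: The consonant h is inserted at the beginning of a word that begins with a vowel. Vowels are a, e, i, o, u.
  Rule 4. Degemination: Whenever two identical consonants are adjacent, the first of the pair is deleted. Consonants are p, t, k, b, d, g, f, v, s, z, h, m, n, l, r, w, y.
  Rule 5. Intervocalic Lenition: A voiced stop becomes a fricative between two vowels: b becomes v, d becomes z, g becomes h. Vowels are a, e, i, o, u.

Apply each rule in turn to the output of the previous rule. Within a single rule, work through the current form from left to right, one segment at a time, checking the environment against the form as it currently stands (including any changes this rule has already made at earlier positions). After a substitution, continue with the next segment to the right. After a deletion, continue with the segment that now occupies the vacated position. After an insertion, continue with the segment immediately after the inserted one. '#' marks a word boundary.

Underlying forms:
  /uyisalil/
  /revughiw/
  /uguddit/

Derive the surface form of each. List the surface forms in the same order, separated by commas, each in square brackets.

/uyisalil/:
  Rule 1 Medial Vowel Deletion: [uyisalil] → [uysall]
  Rule 2 Palatal Assibilation: no change — [uysall]
  Rule 3 Glottal Epenthesis: [uysall] → [huysall]
  Rule 4 Degemination: [huysall] → [huysal]
  Rule 5 Intervocalic Lenition: no change — [huysal]
/revughiw/:
  Rule 1 Medial Vowel Deletion: [revughiw] → [revghw]
  Rule 2 Palatal Assibilation: no change — [revghw]
  Rule 3 Glottal Epenthesis: no change — [revghw]
  Rule 4 Degemination: no change — [revghw]
  Rule 5 Intervocalic Lenition: no change — [revghw]
/uguddit/:
  Rule 1 Medial Vowel Deletion: [uguddit] → [ugddt]
  Rule 2 Palatal Assibilation: no change — [ugddt]
  Rule 3 Glottal Epenthesis: [ugddt] → [hugddt]
  Rule 4 Degemination: [hugddt] → [hugdt]
  Rule 5 Intervocalic Lenition: no change — [hugdt]

[huysal], [revghw], [hugdt]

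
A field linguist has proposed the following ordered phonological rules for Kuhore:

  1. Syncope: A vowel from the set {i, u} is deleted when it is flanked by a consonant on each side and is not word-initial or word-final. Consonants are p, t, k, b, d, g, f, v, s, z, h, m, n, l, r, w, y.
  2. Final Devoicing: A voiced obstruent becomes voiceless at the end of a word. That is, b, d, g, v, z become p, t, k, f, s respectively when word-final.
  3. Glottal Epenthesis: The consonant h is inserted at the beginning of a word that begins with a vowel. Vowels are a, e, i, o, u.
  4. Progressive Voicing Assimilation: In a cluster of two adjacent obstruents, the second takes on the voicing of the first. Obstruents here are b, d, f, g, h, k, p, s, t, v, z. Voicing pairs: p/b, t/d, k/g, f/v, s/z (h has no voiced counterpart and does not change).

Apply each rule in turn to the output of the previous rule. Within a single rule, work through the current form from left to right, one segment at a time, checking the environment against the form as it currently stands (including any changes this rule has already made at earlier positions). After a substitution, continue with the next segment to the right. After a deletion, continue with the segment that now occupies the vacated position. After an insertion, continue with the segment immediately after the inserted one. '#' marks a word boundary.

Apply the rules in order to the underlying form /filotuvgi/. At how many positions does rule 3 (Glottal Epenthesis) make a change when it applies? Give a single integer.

1 Syncope: [filotuvgi] → [flotvgi]
2 Final Devoicing: no change — [flotvgi]
3 Glottal Epenthesis: no change — [flotvgi]
4 Progressive Voicing Assimilation: [flotvgi] → [flotfki]
Rule 3 changed 0 position(s).

0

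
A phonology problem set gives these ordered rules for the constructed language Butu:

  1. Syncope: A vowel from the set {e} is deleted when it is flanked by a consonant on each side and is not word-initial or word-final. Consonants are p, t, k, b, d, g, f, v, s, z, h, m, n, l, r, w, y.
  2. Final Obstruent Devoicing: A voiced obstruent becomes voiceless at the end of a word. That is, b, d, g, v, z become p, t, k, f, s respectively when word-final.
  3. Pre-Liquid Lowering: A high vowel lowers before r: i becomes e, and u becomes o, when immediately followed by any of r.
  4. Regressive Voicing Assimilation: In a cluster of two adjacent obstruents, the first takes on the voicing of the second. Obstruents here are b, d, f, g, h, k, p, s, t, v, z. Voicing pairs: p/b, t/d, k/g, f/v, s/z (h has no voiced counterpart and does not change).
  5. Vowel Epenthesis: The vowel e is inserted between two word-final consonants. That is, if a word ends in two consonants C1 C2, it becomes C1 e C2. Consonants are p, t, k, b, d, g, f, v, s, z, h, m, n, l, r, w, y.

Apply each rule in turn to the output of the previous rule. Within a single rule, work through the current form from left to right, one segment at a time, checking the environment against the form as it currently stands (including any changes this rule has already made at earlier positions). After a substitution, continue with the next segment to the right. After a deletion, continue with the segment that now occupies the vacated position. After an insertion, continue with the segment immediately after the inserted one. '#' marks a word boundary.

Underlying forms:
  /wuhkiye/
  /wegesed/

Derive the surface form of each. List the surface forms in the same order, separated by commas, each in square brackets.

[wuhkiye], [wkset]

/wuhkiye/:
  1 Syncope: no change — [wuhkiye]
  2 Final Obstruent Devoicing: no change — [wuhkiye]
  3 Pre-Liquid Lowering: no change — [wuhkiye]
  4 Regressive Voicing Assimilation: no change — [wuhkiye]
  5 Vowel Epenthesis: no change — [wuhkiye]
/wegesed/:
  1 Syncope: [wegesed] → [wgsd]
  2 Final Obstruent Devoicing: [wgsd] → [wgst]
  3 Pre-Liquid Lowering: no change — [wgst]
  4 Regressive Voicing Assimilation: [wgst] → [wkst]
  5 Vowel Epenthesis: [wkst] → [wkset]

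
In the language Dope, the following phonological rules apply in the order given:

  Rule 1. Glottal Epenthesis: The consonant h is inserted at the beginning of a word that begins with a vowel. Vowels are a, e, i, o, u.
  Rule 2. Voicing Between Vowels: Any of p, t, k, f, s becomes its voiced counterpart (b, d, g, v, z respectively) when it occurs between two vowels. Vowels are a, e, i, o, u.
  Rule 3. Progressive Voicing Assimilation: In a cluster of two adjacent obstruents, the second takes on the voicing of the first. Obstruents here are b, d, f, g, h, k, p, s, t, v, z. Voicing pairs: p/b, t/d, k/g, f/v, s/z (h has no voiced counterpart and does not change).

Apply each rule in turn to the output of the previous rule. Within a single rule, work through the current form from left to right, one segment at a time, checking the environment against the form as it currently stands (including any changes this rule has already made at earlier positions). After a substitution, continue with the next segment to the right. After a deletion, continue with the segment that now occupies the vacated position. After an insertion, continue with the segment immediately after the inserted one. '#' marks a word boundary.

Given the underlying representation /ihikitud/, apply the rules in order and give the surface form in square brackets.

[hihigidud]

Rule 1 Glottal Epenthesis: [ihikitud] → [hihikitud]
Rule 2 Voicing Between Vowels: [hihikitud] → [hihigidud]
Rule 3 Progressive Voicing Assimilation: no change — [hihigidud]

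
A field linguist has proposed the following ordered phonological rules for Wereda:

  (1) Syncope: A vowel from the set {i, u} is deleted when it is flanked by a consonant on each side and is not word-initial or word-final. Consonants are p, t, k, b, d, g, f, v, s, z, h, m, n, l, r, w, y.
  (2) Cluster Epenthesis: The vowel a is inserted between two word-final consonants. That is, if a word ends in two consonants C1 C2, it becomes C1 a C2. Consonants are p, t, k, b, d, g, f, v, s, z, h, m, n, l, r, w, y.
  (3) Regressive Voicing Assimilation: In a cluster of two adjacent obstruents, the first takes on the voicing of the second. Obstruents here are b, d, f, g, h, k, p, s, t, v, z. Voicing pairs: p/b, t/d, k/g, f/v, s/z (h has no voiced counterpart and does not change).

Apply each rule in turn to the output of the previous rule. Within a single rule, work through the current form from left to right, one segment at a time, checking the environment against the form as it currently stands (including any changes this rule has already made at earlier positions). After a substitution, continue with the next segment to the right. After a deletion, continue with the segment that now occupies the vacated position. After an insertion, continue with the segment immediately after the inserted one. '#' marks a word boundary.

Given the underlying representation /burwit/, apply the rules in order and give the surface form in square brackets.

(1) Syncope: [burwit] → [brwt]
(2) Cluster Epenthesis: [brwt] → [brwat]
(3) Regressive Voicing Assimilation: no change — [brwat]

[brwat]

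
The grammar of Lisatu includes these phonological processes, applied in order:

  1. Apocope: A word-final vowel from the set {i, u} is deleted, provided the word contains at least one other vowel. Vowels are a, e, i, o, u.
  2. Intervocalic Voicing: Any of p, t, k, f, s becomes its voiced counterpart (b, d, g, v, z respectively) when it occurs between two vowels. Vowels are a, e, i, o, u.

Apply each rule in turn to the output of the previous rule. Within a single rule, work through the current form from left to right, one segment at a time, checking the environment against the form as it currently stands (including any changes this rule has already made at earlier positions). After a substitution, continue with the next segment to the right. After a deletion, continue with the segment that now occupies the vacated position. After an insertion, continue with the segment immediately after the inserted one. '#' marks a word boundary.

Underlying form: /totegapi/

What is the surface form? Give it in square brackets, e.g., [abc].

[todegap]

1 Apocope: [totegapi] → [totegap]
2 Intervocalic Voicing: [totegap] → [todegap]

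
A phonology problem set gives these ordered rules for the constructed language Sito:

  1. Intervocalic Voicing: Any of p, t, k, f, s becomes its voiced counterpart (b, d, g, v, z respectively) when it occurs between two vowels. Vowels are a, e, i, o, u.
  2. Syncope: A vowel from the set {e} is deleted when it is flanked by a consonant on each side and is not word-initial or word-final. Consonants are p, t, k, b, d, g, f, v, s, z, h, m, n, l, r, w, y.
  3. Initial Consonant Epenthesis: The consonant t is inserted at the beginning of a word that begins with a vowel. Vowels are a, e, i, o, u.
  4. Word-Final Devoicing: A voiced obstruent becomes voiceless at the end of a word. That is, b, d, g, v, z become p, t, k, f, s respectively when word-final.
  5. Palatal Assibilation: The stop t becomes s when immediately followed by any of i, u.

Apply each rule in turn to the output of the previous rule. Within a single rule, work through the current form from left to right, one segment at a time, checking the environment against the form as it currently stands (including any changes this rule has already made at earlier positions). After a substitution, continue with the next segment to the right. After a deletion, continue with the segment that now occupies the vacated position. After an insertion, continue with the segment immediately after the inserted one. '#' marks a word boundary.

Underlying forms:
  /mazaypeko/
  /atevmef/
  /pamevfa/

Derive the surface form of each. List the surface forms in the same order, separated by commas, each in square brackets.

/mazaypeko/:
  1 Intervocalic Voicing: [mazaypeko] → [mazaypego]
  2 Syncope: [mazaypego] → [mazaypgo]
  3 Initial Consonant Epenthesis: no change — [mazaypgo]
  4 Word-Final Devoicing: no change — [mazaypgo]
  5 Palatal Assibilation: no change — [mazaypgo]
/atevmef/:
  1 Intervocalic Voicing: [atevmef] → [adevmef]
  2 Syncope: [adevmef] → [advmf]
  3 Initial Consonant Epenthesis: [advmf] → [tadvmf]
  4 Word-Final Devoicing: no change — [tadvmf]
  5 Palatal Assibilation: no change — [tadvmf]
/pamevfa/:
  1 Intervocalic Voicing: no change — [pamevfa]
  2 Syncope: [pamevfa] → [pamvfa]
  3 Initial Consonant Epenthesis: no change — [pamvfa]
  4 Word-Final Devoicing: no change — [pamvfa]
  5 Palatal Assibilation: no change — [pamvfa]

[mazaypgo], [tadvmf], [pamvfa]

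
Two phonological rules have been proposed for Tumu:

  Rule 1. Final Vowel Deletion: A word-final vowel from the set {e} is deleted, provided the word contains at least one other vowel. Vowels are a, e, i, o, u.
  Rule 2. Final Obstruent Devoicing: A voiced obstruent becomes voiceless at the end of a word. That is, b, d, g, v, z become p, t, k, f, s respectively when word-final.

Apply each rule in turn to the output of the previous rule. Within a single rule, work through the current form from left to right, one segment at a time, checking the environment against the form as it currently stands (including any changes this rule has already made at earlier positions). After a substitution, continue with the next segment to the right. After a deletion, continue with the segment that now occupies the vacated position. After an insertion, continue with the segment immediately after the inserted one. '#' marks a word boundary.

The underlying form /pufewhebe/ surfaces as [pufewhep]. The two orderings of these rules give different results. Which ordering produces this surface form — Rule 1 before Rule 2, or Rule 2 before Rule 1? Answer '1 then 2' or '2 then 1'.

Order 1 then 2:
  1 Final Vowel Deletion: [pufewhebe] → [pufewheb]
  2 Final Obstruent Devoicing: [pufewheb] → [pufewhep]
  result: [pufewhep]
Order 2 then 1:
  2 Final Obstruent Devoicing: no change — [pufewhebe]
  1 Final Vowel Deletion: [pufewhebe] → [pufewheb]
  result: [pufewheb]

1 then 2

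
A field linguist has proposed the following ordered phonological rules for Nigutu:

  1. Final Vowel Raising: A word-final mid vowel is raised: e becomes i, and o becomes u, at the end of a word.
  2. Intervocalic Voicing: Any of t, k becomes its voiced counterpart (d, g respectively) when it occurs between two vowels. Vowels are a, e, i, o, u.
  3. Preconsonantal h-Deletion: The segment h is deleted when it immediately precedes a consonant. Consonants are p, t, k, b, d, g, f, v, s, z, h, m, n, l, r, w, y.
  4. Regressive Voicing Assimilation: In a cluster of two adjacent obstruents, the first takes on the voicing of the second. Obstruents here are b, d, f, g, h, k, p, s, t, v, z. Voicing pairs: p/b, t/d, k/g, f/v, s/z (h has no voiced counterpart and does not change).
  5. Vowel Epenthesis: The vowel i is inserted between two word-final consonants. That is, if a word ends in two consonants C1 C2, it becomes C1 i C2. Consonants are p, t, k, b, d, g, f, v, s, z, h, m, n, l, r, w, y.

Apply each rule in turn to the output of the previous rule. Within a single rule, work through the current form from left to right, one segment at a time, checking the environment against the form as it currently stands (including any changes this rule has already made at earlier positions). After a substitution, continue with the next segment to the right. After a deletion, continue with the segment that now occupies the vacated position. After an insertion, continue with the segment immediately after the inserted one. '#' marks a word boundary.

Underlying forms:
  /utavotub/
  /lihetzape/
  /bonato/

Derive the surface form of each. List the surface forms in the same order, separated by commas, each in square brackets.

[udavodub], [lihedzapi], [bonadu]

/utavotub/:
  1 Final Vowel Raising: no change — [utavotub]
  2 Intervocalic Voicing: [utavotub] → [udavodub]
  3 Preconsonantal h-Deletion: no change — [udavodub]
  4 Regressive Voicing Assimilation: no change — [udavodub]
  5 Vowel Epenthesis: no change — [udavodub]
/lihetzape/:
  1 Final Vowel Raising: [lihetzape] → [lihetzapi]
  2 Intervocalic Voicing: no change — [lihetzapi]
  3 Preconsonantal h-Deletion: no change — [lihetzapi]
  4 Regressive Voicing Assimilation: [lihetzapi] → [lihedzapi]
  5 Vowel Epenthesis: no change — [lihedzapi]
/bonato/:
  1 Final Vowel Raising: [bonato] → [bonatu]
  2 Intervocalic Voicing: [bonatu] → [bonadu]
  3 Preconsonantal h-Deletion: no change — [bonadu]
  4 Regressive Voicing Assimilation: no change — [bonadu]
  5 Vowel Epenthesis: no change — [bonadu]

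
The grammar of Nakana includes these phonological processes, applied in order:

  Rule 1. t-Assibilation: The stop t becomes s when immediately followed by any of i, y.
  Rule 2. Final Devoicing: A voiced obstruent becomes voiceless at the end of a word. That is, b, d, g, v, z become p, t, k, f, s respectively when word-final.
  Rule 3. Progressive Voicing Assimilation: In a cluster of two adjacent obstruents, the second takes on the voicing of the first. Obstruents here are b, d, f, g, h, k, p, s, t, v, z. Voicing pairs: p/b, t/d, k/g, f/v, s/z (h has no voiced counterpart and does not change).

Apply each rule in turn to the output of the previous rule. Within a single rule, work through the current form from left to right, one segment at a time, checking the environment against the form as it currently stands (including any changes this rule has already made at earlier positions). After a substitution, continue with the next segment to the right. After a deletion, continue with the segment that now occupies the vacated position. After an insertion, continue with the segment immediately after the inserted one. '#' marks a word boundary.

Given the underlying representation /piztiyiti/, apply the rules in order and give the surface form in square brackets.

[pizziyisi]

Rule 1 t-Assibilation: [piztiyiti] → [pizsiyisi]
Rule 2 Final Devoicing: no change — [pizsiyisi]
Rule 3 Progressive Voicing Assimilation: [pizsiyisi] → [pizziyisi]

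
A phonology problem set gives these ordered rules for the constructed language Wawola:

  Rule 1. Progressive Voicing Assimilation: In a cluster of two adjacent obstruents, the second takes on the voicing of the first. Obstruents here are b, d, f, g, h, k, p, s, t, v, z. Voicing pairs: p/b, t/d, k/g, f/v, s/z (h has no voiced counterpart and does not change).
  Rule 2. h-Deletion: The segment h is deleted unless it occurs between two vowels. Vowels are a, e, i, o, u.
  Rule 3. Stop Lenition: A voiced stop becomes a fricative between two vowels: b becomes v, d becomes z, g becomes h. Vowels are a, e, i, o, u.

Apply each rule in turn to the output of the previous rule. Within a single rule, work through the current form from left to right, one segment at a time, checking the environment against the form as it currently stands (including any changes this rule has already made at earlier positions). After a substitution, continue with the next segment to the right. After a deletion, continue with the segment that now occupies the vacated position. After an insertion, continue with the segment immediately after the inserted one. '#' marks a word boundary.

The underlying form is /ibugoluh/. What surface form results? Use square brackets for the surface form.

[ivuholu]

Rule 1 Progressive Voicing Assimilation: no change — [ibugoluh]
Rule 2 h-Deletion: [ibugoluh] → [ibugolu]
Rule 3 Stop Lenition: [ibugolu] → [ivuholu]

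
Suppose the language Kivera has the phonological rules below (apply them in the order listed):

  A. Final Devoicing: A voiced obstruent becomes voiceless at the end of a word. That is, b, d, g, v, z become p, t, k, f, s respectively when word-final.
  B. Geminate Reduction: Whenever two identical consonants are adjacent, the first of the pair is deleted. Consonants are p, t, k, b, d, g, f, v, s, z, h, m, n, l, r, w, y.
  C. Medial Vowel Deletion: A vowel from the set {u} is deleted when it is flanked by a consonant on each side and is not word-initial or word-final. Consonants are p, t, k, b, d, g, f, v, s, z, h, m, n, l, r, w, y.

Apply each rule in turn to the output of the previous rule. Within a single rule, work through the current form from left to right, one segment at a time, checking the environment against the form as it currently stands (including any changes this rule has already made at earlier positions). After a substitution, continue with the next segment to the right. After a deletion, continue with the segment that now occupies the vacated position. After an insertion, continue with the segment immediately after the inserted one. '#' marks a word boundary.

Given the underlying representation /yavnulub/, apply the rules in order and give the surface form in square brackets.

A Final Devoicing: [yavnulub] → [yavnulup]
B Geminate Reduction: no change — [yavnulup]
C Medial Vowel Deletion: [yavnulup] → [yavnlp]

[yavnlp]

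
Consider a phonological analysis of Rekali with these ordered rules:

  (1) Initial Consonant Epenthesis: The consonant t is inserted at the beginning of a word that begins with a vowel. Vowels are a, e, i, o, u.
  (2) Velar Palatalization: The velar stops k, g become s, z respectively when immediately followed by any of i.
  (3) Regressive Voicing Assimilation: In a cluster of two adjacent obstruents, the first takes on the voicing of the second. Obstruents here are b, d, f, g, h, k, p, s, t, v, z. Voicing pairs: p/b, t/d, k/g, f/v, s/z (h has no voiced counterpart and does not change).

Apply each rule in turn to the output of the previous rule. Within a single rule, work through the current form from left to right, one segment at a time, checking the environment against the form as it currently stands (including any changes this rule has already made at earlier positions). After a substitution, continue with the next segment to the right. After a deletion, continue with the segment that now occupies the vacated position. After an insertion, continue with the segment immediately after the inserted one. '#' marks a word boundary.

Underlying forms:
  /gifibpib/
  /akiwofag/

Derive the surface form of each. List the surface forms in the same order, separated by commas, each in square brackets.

[zifippib], [tasiwofag]

/gifibpib/:
  (1) Initial Consonant Epenthesis: no change — [gifibpib]
  (2) Velar Palatalization: [gifibpib] → [zifibpib]
  (3) Regressive Voicing Assimilation: [zifibpib] → [zifippib]
/akiwofag/:
  (1) Initial Consonant Epenthesis: [akiwofag] → [takiwofag]
  (2) Velar Palatalization: [takiwofag] → [tasiwofag]
  (3) Regressive Voicing Assimilation: no change — [tasiwofag]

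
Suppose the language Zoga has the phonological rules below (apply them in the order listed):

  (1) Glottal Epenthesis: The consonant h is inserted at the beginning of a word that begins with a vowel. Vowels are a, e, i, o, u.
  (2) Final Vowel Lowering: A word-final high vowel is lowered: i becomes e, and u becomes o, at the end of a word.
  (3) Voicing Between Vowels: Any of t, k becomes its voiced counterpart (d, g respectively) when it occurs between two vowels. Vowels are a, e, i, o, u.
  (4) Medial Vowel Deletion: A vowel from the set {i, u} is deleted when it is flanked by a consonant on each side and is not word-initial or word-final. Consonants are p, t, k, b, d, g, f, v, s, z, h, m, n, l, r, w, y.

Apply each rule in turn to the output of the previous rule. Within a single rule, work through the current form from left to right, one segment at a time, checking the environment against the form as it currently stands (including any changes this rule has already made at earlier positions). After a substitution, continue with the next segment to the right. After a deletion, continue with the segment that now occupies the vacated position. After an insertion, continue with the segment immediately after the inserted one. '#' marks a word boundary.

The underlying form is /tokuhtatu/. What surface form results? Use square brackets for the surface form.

(1) Glottal Epenthesis: no change — [tokuhtatu]
(2) Final Vowel Lowering: [tokuhtatu] → [tokuhtato]
(3) Voicing Between Vowels: [tokuhtato] → [toguhtado]
(4) Medial Vowel Deletion: [toguhtado] → [toghtado]

[toghtado]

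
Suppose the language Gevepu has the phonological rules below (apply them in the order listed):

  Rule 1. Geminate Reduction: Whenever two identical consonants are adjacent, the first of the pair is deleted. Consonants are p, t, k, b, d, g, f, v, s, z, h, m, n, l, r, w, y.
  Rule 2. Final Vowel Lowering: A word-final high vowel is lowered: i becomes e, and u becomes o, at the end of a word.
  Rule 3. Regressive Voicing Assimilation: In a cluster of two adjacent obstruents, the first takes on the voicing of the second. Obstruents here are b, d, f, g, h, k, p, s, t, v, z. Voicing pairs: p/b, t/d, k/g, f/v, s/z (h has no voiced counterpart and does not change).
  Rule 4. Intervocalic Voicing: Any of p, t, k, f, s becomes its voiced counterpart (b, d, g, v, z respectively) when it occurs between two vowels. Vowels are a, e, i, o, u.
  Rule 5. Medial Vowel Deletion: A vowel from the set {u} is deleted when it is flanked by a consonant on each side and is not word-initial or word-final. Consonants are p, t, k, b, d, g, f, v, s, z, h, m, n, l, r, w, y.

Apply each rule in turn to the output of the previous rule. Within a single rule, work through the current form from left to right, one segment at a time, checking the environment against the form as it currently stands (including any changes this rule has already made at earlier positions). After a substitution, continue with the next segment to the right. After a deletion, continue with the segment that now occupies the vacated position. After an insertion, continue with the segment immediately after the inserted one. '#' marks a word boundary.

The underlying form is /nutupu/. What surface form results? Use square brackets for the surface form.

Rule 1 Geminate Reduction: no change — [nutupu]
Rule 2 Final Vowel Lowering: [nutupu] → [nutupo]
Rule 3 Regressive Voicing Assimilation: no change — [nutupo]
Rule 4 Intervocalic Voicing: [nutupo] → [nudubo]
Rule 5 Medial Vowel Deletion: [nudubo] → [ndbo]

[ndbo]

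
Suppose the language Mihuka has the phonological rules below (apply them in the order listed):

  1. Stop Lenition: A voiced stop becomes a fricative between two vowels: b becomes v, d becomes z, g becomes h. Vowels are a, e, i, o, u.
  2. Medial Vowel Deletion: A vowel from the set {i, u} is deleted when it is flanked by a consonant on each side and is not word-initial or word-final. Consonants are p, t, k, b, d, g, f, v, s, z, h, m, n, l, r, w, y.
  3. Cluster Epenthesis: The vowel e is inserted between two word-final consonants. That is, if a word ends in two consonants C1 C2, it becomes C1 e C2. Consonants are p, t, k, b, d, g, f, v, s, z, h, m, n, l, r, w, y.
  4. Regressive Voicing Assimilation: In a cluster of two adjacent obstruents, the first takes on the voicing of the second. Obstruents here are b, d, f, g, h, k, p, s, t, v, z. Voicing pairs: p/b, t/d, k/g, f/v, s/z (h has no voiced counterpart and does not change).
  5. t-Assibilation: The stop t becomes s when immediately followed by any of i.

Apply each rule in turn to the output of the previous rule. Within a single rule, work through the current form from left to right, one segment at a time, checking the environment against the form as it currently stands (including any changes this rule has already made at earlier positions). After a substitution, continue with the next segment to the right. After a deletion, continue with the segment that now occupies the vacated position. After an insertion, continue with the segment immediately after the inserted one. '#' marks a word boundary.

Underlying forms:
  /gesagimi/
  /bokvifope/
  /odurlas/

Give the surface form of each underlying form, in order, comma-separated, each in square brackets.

/gesagimi/:
  1 Stop Lenition: [gesagimi] → [gesahimi]
  2 Medial Vowel Deletion: [gesahimi] → [gesahmi]
  3 Cluster Epenthesis: no change — [gesahmi]
  4 Regressive Voicing Assimilation: no change — [gesahmi]
  5 t-Assibilation: no change — [gesahmi]
/bokvifope/:
  1 Stop Lenition: no change — [bokvifope]
  2 Medial Vowel Deletion: [bokvifope] → [bokvfope]
  3 Cluster Epenthesis: no change — [bokvfope]
  4 Regressive Voicing Assimilation: [bokvfope] → [bogffope]
  5 t-Assibilation: no change — [bogffope]
/odurlas/:
  1 Stop Lenition: [odurlas] → [ozurlas]
  2 Medial Vowel Deletion: [ozurlas] → [ozrlas]
  3 Cluster Epenthesis: no change — [ozrlas]
  4 Regressive Voicing Assimilation: no change — [ozrlas]
  5 t-Assibilation: no change — [ozrlas]

[gesahmi], [bogffope], [ozrlas]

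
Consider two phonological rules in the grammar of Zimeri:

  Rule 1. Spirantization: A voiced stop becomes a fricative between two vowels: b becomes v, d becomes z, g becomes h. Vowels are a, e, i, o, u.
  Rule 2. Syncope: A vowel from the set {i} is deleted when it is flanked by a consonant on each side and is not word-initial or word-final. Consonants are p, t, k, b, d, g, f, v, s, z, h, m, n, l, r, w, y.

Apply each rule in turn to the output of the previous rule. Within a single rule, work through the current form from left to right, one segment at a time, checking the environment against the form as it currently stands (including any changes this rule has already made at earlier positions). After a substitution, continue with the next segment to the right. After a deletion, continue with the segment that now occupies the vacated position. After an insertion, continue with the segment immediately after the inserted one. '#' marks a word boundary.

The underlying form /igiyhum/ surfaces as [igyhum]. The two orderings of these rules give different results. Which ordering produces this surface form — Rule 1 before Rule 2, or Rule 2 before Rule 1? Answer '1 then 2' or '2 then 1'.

2 then 1

Order 1 then 2:
  1 Spirantization: [igiyhum] → [ihiyhum]
  2 Syncope: [ihiyhum] → [ihyhum]
  result: [ihyhum]
Order 2 then 1:
  2 Syncope: [igiyhum] → [igyhum]
  1 Spirantization: no change — [igyhum]
  result: [igyhum]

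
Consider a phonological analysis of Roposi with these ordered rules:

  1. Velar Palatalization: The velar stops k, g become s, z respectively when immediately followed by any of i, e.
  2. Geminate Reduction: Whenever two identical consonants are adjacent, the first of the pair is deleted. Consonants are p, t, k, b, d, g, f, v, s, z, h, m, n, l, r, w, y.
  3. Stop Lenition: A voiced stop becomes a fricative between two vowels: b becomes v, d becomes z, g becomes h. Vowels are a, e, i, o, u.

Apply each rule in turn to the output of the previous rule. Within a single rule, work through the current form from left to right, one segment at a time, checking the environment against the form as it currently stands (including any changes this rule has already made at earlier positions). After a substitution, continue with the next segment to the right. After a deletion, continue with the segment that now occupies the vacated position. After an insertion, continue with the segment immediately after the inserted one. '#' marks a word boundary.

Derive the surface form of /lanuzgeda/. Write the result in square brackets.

1 Velar Palatalization: [lanuzgeda] → [lanuzzeda]
2 Geminate Reduction: [lanuzzeda] → [lanuzeda]
3 Stop Lenition: [lanuzeda] → [lanuzeza]

[lanuzeza]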